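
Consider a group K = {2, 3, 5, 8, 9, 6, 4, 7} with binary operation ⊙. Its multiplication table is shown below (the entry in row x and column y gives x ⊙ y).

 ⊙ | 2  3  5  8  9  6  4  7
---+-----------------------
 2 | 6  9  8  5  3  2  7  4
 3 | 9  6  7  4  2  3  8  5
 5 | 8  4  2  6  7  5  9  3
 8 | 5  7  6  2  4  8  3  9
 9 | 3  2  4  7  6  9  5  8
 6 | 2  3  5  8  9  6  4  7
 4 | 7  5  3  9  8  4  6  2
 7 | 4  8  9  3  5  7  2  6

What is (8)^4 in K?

8^1 = 8
8^2 = 8 ⊙ 8 = 2
8^3 = 2 ⊙ 8 = 5
8^4 = 5 ⊙ 8 = 6

6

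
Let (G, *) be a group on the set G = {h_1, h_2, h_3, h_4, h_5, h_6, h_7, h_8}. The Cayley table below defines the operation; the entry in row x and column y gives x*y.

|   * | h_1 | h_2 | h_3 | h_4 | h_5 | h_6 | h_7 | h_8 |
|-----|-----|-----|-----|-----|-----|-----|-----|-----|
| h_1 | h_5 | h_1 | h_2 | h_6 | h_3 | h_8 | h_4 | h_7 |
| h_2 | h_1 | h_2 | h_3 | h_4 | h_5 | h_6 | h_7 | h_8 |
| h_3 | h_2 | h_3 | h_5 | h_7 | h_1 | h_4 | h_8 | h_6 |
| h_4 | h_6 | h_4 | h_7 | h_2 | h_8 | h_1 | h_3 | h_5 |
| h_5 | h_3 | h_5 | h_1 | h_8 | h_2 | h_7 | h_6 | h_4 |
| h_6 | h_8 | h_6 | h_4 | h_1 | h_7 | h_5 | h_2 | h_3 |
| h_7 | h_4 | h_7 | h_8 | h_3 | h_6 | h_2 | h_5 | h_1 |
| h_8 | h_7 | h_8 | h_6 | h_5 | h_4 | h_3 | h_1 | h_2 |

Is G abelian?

Yes

Check whether the table is symmetric across its main diagonal.
Every entry (row x, col y) equals the entry (row y, col x), so G is abelian.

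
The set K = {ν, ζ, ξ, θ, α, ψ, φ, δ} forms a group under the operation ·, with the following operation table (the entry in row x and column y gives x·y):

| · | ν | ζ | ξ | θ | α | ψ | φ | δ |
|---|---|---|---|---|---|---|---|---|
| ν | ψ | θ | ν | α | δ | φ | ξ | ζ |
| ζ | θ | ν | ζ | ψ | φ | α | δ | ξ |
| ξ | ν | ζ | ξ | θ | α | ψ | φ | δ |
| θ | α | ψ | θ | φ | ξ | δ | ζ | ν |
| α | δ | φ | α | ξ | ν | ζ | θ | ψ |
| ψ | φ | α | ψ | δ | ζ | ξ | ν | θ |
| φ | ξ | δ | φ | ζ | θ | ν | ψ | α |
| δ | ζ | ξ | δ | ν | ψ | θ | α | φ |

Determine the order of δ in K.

The identity element is ξ (its row matches the header).
δ^1 = δ
δ^2 = δ·δ = φ
δ^3 = φ·δ = α
δ^4 = α·δ = ψ
δ^5 = ψ·δ = θ
δ^6 = θ·δ = ν
δ^7 = ν·δ = ζ
δ^8 = ζ·δ = ξ
The first power of δ equal to the identity is δ^8, so ord(δ) = 8.
(Structurally, K here is isomorphic to the cyclic group Z_8.)

8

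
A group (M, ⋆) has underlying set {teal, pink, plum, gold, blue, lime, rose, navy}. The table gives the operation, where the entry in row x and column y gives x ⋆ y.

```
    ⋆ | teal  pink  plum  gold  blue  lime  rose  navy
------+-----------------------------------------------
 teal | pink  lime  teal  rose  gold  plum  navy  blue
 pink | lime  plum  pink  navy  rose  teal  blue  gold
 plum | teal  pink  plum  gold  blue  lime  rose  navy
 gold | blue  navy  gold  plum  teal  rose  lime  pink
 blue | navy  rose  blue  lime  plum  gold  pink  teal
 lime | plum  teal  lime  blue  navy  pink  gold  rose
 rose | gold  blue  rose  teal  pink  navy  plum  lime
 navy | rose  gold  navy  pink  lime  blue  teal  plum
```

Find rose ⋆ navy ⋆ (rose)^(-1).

The identity is plum. In row rose, the entry plum sits in column rose, so rose^(-1) = rose.
rose ⋆ navy = lime
lime ⋆ rose = gold

gold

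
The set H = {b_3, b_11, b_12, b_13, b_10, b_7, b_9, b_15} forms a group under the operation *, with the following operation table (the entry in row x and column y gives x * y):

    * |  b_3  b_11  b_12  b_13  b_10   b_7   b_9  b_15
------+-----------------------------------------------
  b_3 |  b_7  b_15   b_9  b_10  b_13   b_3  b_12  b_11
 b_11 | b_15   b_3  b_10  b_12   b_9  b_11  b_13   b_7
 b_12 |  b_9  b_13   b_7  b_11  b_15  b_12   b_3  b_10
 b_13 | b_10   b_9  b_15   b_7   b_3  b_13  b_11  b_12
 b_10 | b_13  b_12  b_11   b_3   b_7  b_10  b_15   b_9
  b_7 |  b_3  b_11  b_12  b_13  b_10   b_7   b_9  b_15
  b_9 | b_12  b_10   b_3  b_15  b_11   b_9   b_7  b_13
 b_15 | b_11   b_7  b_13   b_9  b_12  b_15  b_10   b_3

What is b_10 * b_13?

Read row b_10, column b_13: b_10 * b_13 = b_3.

b_3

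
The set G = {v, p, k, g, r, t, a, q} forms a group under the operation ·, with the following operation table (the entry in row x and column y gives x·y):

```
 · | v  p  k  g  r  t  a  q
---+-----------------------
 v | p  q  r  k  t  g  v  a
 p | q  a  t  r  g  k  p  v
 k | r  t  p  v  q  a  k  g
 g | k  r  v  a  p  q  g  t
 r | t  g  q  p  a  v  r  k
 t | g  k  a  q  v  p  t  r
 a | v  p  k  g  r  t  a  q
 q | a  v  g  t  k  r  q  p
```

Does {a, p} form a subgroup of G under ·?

Yes

{a, p} contains the identity a.
Checking products: every product of two elements of {a, p} (read from the table) lies in {a, p}, so the set is closed.
In a finite group, a nonempty closed subset is a subgroup. So {a, p} ≤ G.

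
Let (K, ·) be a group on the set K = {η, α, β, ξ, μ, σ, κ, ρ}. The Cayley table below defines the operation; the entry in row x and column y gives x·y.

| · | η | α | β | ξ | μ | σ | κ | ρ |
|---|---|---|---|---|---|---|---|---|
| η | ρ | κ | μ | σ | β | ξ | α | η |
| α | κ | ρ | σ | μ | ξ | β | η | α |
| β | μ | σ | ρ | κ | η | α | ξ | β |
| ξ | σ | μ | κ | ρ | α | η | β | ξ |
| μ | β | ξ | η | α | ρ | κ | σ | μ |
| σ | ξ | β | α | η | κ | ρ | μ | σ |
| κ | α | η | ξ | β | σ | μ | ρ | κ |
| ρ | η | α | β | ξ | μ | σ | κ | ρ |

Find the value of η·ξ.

Read row η, column ξ: η·ξ = σ.

σ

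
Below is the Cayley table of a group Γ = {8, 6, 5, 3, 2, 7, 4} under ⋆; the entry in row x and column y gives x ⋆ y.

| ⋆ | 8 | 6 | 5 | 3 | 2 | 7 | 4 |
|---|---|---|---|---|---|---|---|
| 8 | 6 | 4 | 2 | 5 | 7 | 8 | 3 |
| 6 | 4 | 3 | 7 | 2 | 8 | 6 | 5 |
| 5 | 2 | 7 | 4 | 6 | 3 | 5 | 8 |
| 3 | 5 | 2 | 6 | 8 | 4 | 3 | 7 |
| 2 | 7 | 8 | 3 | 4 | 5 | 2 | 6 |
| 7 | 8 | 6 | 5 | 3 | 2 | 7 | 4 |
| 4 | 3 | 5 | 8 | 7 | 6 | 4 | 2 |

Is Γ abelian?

Yes

Check whether the table is symmetric across its main diagonal.
Every entry (row x, col y) equals the entry (row y, col x), so Γ is abelian.
(In fact Γ ≅ the cyclic group Z_7.)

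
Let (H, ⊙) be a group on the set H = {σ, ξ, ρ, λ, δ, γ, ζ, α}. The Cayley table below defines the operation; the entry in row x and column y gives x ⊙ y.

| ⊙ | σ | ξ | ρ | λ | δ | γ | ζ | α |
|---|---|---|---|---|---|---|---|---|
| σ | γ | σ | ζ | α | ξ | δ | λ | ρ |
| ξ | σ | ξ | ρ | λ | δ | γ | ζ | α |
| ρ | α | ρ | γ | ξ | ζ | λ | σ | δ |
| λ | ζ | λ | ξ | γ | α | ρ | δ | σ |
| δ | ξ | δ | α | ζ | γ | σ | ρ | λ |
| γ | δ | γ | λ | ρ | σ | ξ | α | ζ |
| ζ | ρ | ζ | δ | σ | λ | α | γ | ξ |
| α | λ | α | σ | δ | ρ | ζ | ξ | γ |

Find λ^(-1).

ρ

First locate the identity: row ξ matches the header, so ξ is the identity.
Scan row λ for ξ: λ ⊙ ρ = ξ. Hence λ^(-1) = ρ.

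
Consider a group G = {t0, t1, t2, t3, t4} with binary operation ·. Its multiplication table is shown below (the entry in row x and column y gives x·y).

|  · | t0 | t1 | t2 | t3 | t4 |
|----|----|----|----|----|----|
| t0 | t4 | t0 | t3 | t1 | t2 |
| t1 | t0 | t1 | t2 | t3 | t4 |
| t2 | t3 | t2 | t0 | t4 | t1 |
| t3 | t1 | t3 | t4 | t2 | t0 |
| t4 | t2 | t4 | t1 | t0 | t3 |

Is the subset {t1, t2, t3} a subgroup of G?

No

t3·t2 = t4, which is not in {t1, t2, t3}.
The subset is not closed under ·, so it is not a subgroup.
(Structurally, G here is isomorphic to the cyclic group Z_5.)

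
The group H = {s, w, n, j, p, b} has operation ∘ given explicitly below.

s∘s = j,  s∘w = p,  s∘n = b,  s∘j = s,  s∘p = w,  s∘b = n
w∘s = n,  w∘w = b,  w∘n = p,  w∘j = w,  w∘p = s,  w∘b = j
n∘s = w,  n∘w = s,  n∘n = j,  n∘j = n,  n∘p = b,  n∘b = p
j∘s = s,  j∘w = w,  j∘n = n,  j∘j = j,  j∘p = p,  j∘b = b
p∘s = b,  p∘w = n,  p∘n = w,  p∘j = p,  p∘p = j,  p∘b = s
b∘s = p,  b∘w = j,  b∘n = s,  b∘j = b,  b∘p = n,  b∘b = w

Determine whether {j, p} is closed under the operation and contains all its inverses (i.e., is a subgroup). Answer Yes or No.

{j, p} contains the identity j.
Checking products: every product of two elements of {j, p} (read from the table) lies in {j, p}, so the set is closed.
In a finite group, a nonempty closed subset is a subgroup. So {j, p} ≤ H.

Yes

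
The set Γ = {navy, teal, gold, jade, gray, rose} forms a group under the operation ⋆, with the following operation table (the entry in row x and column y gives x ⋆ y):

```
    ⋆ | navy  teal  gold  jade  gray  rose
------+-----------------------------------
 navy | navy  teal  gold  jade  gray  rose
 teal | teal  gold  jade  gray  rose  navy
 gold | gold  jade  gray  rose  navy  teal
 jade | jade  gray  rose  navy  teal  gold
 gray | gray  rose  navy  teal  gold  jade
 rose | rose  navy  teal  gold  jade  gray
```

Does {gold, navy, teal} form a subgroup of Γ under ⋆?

gold ⋆ gold = gray, which is not in {gold, navy, teal}.
The subset is not closed under ⋆, so it is not a subgroup.
(Structurally, Γ here is isomorphic to the cyclic group Z_6.)

No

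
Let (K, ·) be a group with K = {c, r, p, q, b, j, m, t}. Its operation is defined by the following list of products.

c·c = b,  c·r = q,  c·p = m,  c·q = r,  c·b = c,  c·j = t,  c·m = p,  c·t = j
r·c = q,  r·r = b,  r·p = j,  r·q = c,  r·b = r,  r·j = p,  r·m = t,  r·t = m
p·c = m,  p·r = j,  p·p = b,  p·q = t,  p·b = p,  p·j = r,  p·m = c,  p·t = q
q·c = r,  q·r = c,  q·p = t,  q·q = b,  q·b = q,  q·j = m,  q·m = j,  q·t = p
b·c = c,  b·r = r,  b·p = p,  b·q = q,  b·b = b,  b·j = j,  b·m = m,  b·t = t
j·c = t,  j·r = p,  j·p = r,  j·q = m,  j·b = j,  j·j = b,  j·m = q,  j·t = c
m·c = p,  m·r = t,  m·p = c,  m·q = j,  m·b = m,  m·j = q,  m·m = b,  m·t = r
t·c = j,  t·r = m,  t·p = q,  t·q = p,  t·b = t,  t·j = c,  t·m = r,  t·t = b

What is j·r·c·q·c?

j·r = p
p·c = m
m·q = j
j·c = t

t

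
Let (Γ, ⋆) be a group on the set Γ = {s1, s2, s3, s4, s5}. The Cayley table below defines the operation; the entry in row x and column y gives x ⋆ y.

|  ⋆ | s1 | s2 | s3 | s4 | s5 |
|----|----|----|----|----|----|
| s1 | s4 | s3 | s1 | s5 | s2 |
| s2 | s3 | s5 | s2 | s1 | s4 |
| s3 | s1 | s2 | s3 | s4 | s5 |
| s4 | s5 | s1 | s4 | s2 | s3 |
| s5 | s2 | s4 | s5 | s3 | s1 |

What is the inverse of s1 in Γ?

First locate the identity: row s3 matches the header, so s3 is the identity.
Scan row s1 for s3: s1 ⋆ s2 = s3. Hence s1^(-1) = s2.

s2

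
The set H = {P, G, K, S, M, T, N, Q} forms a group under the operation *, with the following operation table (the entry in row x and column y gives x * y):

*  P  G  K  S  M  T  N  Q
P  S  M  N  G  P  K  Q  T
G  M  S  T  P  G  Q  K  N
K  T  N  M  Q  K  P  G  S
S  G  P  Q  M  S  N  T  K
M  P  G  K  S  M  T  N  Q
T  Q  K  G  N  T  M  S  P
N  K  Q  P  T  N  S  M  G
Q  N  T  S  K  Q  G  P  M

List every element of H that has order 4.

Identity is M. Compute the order of each non-identity element by repeated multiplication:
  P: P → S → G → M  (order 4)
  G: G → S → P → M  (order 4)
  K: K → M  (order 2)
  S: S → M  (order 2)
  T: T → M  (order 2)
  N: N → M  (order 2)
  Q: Q → M  (order 2)
Elements of order 4: {G, P}.

{G, P}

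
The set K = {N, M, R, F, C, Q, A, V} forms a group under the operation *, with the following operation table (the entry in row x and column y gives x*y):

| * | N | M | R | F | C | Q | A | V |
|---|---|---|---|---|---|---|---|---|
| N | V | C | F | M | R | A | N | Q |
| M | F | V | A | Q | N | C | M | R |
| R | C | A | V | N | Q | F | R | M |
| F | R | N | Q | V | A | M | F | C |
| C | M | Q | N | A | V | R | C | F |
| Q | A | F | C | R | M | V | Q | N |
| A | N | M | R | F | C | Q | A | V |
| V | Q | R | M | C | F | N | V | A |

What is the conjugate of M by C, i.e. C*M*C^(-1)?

R

The identity is A. In row C, the entry A sits in column F, so C^(-1) = F.
C*M = Q
Q*F = R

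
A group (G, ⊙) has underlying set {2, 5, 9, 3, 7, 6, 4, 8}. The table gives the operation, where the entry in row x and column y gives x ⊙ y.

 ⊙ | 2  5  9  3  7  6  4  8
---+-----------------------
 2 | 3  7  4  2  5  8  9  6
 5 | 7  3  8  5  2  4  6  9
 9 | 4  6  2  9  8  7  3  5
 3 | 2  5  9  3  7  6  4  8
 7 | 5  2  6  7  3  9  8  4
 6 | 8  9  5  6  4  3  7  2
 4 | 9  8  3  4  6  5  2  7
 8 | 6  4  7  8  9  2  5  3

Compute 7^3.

7

7^1 = 7
7^2 = 7 ⊙ 7 = 3
7^3 = 3 ⊙ 7 = 7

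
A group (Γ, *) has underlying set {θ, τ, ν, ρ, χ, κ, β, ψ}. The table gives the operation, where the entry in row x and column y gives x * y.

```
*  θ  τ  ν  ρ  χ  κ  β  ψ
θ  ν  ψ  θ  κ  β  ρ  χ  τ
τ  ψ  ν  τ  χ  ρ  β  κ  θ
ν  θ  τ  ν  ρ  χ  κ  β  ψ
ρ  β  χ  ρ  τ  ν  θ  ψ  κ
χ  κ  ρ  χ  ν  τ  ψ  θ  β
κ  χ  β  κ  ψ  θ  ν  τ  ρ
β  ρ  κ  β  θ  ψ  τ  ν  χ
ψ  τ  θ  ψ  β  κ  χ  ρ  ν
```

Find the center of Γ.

An element z is central iff its row equals its column in the table.
For θ: θ * ρ = κ ≠ β = ρ * θ, so θ ∉ Z.
Checking each element this way leaves Z(Γ) = {ν, τ}.

{ν, τ}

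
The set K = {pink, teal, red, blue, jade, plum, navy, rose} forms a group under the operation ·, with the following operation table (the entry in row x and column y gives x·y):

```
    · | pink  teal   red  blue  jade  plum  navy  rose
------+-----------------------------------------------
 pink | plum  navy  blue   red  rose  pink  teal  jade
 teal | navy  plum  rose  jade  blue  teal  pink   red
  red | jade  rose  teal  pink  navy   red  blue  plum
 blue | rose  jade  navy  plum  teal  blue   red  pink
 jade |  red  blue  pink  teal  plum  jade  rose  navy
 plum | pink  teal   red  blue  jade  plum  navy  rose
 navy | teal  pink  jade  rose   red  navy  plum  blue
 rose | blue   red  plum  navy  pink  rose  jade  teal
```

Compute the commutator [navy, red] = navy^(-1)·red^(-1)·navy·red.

teal

Identity is plum; from the table navy^(-1) = navy and red^(-1) = rose.
navy·rose = blue
blue·navy = red
red·red = teal
(Structurally, K here is isomorphic to the dihedral group D_4.)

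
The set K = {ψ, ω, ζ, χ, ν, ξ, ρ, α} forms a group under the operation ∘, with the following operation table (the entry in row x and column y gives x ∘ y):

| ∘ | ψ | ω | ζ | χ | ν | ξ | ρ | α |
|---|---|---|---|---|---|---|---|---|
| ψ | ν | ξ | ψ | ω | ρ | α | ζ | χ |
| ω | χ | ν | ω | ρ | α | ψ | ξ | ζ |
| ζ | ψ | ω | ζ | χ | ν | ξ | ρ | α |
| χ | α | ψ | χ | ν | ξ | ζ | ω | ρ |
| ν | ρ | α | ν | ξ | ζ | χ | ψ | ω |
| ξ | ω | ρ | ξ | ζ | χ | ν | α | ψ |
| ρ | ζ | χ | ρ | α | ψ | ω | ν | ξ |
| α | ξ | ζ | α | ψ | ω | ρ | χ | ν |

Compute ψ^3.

ρ

ψ^1 = ψ
ψ^2 = ψ ∘ ψ = ν
ψ^3 = ν ∘ ψ = ρ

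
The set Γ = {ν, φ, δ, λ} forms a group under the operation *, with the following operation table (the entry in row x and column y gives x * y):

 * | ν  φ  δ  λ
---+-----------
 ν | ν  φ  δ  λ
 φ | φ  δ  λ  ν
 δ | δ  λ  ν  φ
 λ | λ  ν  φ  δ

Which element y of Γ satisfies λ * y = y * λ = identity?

φ

First locate the identity: row ν matches the header, so ν is the identity.
Scan row λ for ν: λ * φ = ν. Hence λ^(-1) = φ.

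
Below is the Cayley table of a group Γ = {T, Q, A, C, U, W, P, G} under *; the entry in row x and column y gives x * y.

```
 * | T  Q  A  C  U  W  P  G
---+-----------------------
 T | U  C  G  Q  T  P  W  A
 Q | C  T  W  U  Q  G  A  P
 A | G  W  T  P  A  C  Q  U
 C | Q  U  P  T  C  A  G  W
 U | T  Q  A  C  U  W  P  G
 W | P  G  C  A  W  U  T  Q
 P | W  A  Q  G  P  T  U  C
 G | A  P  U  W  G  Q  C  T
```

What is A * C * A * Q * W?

P

A * C = P
P * A = Q
Q * Q = T
T * W = P
(Structurally, Γ here is isomorphic to Z_2 x Z_4.)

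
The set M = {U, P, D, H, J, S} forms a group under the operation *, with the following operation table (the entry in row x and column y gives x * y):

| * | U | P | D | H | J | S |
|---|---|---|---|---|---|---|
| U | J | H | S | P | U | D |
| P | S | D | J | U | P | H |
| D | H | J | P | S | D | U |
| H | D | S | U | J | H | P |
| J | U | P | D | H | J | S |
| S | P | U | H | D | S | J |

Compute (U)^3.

U^1 = U
U^2 = U * U = J
U^3 = J * U = U

U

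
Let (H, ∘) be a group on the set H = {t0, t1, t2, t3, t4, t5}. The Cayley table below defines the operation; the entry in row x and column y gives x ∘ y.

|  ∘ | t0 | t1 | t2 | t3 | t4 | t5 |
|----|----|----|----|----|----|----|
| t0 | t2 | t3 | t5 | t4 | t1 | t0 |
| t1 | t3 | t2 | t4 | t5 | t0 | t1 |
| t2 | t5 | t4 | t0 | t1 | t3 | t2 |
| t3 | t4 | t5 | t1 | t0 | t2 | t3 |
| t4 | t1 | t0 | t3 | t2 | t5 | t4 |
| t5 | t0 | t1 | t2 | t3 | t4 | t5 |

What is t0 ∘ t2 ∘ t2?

t2

t0 ∘ t2 = t5
t5 ∘ t2 = t2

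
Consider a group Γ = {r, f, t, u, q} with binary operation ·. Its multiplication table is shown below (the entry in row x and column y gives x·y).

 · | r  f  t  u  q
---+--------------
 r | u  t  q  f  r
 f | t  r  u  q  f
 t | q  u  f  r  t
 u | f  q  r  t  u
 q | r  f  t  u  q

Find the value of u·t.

r

Read row u, column t: u·t = r.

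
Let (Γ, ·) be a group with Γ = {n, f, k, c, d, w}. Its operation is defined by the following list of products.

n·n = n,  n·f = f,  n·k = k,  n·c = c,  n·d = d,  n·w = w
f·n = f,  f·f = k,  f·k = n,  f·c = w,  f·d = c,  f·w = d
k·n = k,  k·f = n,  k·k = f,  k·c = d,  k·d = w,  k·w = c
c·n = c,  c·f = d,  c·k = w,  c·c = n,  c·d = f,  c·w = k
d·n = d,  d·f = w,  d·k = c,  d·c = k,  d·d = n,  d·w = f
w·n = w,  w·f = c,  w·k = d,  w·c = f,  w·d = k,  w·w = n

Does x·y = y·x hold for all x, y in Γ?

No

k·w = c but w·k = d.
Since k and w do not commute, Γ is not abelian.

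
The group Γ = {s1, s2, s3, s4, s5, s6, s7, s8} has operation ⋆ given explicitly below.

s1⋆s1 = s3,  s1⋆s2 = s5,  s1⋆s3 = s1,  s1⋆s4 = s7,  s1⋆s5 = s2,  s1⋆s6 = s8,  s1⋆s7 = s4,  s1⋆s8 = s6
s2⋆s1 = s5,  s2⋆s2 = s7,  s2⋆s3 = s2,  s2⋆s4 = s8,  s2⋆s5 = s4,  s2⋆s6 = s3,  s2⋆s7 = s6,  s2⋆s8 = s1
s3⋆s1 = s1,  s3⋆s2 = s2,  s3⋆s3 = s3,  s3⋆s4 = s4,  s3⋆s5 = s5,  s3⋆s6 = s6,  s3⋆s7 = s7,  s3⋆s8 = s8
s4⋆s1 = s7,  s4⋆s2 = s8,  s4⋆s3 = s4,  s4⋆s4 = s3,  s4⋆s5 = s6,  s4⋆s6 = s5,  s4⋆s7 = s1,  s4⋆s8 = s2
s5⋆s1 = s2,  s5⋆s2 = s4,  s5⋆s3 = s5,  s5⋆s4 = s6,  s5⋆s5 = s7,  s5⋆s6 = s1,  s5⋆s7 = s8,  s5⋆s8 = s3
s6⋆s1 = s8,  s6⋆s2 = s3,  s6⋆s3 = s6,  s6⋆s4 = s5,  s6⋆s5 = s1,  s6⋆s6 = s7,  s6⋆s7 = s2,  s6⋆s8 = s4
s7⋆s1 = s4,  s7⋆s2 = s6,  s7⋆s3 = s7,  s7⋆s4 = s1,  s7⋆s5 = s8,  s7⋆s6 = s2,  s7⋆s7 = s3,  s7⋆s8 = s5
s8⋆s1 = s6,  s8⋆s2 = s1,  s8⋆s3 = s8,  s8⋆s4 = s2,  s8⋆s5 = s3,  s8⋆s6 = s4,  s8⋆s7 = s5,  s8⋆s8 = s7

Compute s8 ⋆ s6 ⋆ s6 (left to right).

s5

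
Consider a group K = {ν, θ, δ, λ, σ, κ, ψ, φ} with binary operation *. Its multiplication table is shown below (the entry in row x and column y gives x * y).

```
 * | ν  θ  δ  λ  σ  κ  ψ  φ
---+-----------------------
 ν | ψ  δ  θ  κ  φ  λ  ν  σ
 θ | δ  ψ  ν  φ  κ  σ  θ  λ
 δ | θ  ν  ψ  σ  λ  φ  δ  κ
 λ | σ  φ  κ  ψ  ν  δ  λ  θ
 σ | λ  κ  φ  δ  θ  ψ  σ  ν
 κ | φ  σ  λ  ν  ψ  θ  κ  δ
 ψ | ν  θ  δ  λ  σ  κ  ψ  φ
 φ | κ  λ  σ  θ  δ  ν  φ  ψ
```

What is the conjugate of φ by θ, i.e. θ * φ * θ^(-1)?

The identity is ψ. In row θ, the entry ψ sits in column θ, so θ^(-1) = θ.
θ * φ = λ
λ * θ = φ
(Structurally, K here is isomorphic to the dihedral group D_4.)

φ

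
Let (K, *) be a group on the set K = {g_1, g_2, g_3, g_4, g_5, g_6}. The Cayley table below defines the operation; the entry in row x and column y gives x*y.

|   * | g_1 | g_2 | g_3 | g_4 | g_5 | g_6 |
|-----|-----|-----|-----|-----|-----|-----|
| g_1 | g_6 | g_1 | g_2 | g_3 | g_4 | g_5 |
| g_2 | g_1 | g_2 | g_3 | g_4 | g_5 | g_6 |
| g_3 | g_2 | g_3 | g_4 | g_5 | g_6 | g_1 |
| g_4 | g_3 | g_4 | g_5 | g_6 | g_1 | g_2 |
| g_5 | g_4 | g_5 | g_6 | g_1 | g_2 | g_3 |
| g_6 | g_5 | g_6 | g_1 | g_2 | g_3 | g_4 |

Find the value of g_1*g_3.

g_2

Read row g_1, column g_3: g_1*g_3 = g_2.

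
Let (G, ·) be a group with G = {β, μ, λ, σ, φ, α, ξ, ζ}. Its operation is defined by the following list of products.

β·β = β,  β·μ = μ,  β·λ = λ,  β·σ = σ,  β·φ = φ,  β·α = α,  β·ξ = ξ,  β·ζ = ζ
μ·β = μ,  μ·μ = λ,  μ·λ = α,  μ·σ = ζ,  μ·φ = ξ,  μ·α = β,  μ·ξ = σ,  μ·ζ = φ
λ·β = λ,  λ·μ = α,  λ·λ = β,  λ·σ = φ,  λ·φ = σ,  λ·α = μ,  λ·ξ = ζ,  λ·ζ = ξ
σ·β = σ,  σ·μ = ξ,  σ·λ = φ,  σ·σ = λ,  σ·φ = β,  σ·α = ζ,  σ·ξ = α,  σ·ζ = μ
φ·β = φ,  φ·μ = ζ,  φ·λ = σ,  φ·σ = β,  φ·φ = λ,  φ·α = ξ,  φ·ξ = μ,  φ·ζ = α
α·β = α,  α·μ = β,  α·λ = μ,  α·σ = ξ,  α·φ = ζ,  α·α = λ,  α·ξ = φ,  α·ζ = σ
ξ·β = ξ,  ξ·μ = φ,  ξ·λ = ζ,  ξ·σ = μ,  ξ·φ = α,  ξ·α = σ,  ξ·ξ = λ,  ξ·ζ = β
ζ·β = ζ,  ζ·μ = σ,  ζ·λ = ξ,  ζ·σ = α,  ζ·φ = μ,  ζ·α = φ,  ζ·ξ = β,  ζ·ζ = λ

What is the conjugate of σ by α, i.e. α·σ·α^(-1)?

The identity is β. In row α, the entry β sits in column μ, so α^(-1) = μ.
α·σ = ξ
ξ·μ = φ

φ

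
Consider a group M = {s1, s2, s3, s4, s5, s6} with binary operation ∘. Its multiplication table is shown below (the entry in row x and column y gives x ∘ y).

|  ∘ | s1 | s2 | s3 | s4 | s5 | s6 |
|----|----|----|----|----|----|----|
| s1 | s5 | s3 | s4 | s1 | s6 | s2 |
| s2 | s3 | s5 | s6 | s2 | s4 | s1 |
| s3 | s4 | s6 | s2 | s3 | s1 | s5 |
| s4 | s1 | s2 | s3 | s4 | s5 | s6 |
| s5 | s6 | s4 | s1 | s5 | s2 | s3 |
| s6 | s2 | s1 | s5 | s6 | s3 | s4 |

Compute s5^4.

s5

s5^1 = s5
s5^2 = s5 ∘ s5 = s2
s5^3 = s2 ∘ s5 = s4
s5^4 = s4 ∘ s5 = s5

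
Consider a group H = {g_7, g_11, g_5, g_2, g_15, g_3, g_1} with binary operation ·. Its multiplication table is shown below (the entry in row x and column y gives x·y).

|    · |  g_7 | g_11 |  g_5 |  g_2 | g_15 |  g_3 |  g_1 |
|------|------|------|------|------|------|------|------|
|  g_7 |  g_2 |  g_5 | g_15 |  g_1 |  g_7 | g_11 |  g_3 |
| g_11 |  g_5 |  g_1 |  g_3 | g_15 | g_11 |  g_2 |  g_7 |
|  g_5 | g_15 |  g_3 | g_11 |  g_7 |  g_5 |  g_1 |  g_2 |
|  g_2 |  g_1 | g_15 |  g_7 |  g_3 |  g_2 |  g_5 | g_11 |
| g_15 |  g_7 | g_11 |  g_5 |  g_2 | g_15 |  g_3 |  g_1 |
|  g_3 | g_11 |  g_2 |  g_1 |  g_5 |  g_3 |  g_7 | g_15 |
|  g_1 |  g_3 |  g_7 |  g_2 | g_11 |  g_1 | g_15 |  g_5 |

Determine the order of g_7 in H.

The identity element is g_15 (its row matches the header).
g_7^1 = g_7
g_7^2 = g_7·g_7 = g_2
g_7^3 = g_2·g_7 = g_1
g_7^4 = g_1·g_7 = g_3
g_7^5 = g_3·g_7 = g_11
g_7^6 = g_11·g_7 = g_5
g_7^7 = g_5·g_7 = g_15
The first power of g_7 equal to the identity is g_7^7, so ord(g_7) = 7.

7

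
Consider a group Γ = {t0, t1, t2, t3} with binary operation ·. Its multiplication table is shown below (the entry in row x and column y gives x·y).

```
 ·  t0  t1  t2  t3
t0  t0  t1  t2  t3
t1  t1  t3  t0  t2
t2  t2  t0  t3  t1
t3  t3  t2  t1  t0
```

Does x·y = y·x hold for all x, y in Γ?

Yes

Check whether the table is symmetric across its main diagonal.
Every entry (row x, col y) equals the entry (row y, col x), so Γ is abelian.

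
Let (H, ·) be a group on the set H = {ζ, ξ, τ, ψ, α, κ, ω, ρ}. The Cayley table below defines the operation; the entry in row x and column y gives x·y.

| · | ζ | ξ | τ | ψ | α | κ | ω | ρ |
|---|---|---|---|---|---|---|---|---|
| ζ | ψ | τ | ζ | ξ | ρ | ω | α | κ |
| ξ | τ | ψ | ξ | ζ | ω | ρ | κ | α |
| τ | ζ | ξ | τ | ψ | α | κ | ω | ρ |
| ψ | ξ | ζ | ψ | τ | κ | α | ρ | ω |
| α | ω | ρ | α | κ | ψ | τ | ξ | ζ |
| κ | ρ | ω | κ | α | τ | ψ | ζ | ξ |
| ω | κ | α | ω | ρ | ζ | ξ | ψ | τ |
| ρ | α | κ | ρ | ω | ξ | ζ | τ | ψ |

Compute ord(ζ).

The identity element is τ (its row matches the header).
ζ^1 = ζ
ζ^2 = ζ·ζ = ψ
ζ^3 = ψ·ζ = ξ
ζ^4 = ξ·ζ = τ
The first power of ζ equal to the identity is ζ^4, so ord(ζ) = 4.

4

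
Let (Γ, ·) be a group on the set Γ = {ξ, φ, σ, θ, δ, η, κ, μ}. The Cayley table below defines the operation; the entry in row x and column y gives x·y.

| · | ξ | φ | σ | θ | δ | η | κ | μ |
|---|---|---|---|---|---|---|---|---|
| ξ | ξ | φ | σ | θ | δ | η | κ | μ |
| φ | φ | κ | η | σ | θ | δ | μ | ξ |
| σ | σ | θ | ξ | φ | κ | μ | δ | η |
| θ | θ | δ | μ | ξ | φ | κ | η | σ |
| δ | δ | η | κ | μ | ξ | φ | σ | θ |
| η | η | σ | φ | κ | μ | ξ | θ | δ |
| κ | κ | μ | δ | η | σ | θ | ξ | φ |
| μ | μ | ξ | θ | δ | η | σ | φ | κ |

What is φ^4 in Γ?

ξ

φ^1 = φ
φ^2 = φ·φ = κ
φ^3 = κ·φ = μ
φ^4 = μ·φ = ξ
(Structurally, Γ here is isomorphic to the dihedral group D_4.)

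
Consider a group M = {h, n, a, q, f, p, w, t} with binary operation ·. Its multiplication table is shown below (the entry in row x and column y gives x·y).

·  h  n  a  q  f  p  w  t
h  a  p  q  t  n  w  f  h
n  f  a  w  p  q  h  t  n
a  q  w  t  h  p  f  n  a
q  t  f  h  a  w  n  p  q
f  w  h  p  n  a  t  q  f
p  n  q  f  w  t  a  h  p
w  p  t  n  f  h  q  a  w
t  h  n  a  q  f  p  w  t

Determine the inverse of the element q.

h

First locate the identity: row t matches the header, so t is the identity.
Scan row q for t: q·h = t. Hence q^(-1) = h.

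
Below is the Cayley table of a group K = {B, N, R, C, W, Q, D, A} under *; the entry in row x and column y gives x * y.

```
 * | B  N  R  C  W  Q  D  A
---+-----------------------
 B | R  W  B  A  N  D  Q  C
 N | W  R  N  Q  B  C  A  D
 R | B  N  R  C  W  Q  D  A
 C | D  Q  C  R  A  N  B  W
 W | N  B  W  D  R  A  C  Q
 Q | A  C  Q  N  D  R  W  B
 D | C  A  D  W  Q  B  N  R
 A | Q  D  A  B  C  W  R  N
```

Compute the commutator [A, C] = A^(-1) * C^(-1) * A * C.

Identity is R; from the table A^(-1) = D and C^(-1) = C.
D * C = W
W * A = Q
Q * C = N
(Structurally, K here is isomorphic to the dihedral group D_4.)

N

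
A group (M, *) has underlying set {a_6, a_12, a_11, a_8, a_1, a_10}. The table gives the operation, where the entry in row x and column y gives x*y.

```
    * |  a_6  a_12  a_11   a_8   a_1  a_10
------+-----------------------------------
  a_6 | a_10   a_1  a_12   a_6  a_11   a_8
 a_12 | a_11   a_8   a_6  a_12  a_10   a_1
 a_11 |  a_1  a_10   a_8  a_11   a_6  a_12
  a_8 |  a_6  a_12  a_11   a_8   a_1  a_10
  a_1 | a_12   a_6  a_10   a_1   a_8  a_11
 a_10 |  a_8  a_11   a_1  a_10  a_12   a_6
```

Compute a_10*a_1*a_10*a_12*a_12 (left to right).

a_10*a_1 = a_12
a_12*a_10 = a_1
a_1*a_12 = a_6
a_6*a_12 = a_1

a_1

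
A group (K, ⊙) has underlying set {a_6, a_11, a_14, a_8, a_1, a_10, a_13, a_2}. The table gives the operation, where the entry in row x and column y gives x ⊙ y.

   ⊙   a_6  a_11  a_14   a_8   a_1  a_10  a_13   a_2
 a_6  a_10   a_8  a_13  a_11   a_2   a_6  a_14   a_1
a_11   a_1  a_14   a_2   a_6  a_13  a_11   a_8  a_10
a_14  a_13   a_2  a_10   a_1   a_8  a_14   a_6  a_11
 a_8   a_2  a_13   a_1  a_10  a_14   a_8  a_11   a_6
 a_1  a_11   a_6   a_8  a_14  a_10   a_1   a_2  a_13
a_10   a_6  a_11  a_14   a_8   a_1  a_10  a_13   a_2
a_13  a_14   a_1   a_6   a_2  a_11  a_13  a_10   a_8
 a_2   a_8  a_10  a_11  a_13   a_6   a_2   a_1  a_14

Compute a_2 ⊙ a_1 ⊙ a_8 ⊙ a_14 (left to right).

a_2

a_2 ⊙ a_1 = a_6
a_6 ⊙ a_8 = a_11
a_11 ⊙ a_14 = a_2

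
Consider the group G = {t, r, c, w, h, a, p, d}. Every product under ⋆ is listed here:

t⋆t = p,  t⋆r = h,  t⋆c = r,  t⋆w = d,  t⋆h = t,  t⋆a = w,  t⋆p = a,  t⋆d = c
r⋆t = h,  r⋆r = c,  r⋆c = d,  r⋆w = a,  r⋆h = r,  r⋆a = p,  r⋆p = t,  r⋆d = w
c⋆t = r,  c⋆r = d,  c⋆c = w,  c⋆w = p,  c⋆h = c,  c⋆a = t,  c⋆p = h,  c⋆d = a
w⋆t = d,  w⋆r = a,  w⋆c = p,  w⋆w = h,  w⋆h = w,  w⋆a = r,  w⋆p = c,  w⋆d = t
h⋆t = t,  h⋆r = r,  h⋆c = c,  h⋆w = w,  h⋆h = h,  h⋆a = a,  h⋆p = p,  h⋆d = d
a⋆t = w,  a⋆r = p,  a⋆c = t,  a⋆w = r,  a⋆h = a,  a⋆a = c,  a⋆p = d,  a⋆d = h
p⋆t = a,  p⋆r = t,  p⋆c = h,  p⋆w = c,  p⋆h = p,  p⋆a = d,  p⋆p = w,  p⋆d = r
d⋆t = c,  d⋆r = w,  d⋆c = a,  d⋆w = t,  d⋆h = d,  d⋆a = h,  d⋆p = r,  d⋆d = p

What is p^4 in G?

p^1 = p
p^2 = p ⋆ p = w
p^3 = w ⋆ p = c
p^4 = c ⋆ p = h
(Structurally, G here is isomorphic to the cyclic group Z_8.)

h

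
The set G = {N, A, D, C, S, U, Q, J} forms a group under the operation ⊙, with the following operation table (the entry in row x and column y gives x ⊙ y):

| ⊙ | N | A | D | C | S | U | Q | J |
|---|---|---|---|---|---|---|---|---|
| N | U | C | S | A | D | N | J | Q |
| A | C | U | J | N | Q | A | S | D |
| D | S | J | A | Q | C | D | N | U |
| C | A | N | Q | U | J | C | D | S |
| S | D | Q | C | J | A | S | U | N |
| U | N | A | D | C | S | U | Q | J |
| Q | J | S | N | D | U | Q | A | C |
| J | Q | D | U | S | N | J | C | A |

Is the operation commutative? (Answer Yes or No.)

Check whether the table is symmetric across its main diagonal.
Every entry (row x, col y) equals the entry (row y, col x), so G is abelian.

Yes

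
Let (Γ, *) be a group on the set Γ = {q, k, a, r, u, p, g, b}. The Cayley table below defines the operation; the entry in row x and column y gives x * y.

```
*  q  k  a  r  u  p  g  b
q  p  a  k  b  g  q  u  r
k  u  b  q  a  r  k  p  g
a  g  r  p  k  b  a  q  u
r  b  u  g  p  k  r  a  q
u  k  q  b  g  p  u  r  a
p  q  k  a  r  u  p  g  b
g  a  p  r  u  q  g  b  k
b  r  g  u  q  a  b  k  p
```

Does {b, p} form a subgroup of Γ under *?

{b, p} contains the identity p.
Checking products: every product of two elements of {b, p} (read from the table) lies in {b, p}, so the set is closed.
In a finite group, a nonempty closed subset is a subgroup. So {b, p} ≤ Γ.

Yes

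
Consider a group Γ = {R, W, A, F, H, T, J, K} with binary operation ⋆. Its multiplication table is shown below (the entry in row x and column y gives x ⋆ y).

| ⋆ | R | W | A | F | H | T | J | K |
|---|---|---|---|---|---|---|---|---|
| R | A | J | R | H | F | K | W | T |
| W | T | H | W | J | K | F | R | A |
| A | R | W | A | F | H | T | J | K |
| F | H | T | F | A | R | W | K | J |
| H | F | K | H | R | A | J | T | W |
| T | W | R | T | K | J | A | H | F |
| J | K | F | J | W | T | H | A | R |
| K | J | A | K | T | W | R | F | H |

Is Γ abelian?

W ⋆ R = T but R ⋆ W = J.
Since W and R do not commute, Γ is not abelian.

No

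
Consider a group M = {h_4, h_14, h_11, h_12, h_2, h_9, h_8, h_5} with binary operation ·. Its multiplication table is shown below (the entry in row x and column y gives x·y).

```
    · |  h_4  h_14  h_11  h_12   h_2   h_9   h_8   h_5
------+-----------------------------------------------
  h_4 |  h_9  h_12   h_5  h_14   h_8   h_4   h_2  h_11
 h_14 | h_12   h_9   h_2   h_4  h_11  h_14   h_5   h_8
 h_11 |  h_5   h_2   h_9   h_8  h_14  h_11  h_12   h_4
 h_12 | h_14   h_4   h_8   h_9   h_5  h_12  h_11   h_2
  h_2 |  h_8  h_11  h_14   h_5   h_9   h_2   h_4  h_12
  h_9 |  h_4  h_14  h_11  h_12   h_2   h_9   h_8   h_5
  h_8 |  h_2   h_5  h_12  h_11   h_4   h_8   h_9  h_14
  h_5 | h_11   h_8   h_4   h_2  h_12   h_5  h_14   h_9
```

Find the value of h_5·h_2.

h_12

Read row h_5, column h_2: h_5·h_2 = h_12.
(Structurally, M here is isomorphic to the elementary abelian group (Z_2)^3.)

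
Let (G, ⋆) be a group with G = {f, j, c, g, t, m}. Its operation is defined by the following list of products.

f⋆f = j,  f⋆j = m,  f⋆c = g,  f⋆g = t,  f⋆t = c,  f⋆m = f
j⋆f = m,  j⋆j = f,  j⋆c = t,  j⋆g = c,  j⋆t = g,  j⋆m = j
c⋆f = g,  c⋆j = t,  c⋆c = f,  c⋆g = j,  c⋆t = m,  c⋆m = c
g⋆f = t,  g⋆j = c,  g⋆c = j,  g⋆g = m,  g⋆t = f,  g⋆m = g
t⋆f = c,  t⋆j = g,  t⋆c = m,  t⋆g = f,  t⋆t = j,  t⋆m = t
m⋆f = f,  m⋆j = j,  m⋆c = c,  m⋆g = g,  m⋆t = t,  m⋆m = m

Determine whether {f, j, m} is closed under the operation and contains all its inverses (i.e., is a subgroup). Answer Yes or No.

{f, j, m} contains the identity m.
Checking products: every product of two elements of {f, j, m} (read from the table) lies in {f, j, m}, so the set is closed.
In a finite group, a nonempty closed subset is a subgroup. So {f, j, m} ≤ G.

Yes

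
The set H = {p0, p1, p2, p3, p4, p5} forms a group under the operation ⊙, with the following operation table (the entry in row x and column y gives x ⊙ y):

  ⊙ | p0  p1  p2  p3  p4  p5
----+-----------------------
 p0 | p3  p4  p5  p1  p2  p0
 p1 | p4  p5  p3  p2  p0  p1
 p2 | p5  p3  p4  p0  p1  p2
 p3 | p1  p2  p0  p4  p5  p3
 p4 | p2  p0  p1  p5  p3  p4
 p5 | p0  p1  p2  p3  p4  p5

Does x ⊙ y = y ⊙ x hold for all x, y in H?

Check whether the table is symmetric across its main diagonal.
Every entry (row x, col y) equals the entry (row y, col x), so H is abelian.

Yes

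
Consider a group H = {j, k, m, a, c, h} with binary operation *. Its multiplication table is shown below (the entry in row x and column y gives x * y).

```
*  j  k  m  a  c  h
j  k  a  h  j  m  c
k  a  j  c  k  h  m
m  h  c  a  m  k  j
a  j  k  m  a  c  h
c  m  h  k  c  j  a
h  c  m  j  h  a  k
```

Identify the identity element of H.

The identity e satisfies e * x = x for all x, so its row in the table reproduces the column headers.
Row a reads: j, k, m, a, c, h — exactly the header order. So a is the identity.

a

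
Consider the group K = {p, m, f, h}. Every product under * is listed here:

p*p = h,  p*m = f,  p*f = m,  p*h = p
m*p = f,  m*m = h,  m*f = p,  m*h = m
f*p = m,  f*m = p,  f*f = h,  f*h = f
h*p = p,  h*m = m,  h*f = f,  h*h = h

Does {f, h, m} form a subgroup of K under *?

No

m * f = p, which is not in {f, h, m}.
The subset is not closed under *, so it is not a subgroup.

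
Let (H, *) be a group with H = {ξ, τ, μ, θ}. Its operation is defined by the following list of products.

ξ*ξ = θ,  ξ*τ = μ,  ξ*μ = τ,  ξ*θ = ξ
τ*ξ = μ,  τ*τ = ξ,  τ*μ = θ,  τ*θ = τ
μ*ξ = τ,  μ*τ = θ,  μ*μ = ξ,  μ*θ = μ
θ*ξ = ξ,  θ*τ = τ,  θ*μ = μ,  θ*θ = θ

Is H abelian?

Yes

Check whether the table is symmetric across its main diagonal.
Every entry (row x, col y) equals the entry (row y, col x), so H is abelian.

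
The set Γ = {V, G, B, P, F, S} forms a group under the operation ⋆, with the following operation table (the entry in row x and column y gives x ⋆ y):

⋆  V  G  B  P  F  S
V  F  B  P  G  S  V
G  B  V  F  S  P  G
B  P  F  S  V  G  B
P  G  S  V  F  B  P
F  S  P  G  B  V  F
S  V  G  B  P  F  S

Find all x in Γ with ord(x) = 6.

{G, P}

Identity is S. Compute the order of each non-identity element by repeated multiplication:
  V: V → F → S  (order 3)
  G: G → V → B → F → P → S  (order 6)
  B: B → S  (order 2)
  P: P → F → B → V → G → S  (order 6)
  F: F → V → S  (order 3)
Elements of order 6: {G, P}.
(Structurally, Γ here is isomorphic to the cyclic group Z_6.)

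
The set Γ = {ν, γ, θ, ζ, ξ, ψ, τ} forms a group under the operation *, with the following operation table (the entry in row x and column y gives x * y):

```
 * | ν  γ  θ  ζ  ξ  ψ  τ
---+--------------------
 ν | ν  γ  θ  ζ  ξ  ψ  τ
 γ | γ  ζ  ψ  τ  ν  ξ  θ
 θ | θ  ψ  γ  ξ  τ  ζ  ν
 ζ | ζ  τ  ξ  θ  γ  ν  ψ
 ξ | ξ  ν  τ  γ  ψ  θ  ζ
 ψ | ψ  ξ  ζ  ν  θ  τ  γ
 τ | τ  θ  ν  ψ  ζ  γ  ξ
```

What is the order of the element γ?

7

The identity element is ν (its row matches the header).
γ^1 = γ
γ^2 = γ * γ = ζ
γ^3 = ζ * γ = τ
γ^4 = τ * γ = θ
γ^5 = θ * γ = ψ
γ^6 = ψ * γ = ξ
γ^7 = ξ * γ = ν
The first power of γ equal to the identity is γ^7, so ord(γ) = 7.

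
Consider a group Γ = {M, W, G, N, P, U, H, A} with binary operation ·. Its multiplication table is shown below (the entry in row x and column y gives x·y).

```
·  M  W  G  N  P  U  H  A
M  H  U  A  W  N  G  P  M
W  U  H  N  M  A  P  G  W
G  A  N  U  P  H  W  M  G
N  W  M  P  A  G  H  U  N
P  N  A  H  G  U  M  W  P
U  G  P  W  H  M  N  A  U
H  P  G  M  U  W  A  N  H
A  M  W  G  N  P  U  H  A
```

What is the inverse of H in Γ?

U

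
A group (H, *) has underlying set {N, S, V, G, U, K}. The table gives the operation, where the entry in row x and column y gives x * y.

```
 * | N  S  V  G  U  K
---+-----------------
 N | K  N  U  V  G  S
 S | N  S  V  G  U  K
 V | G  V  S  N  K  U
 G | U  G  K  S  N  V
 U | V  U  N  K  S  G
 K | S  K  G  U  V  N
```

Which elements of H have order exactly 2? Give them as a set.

{G, U, V}

Identity is S. Compute the order of each non-identity element by repeated multiplication:
  N: N → K → S  (order 3)
  V: V → S  (order 2)
  G: G → S  (order 2)
  U: U → S  (order 2)
  K: K → N → S  (order 3)
Elements of order 2: {G, U, V}.
(Structurally, H here is isomorphic to the symmetric group S_3.)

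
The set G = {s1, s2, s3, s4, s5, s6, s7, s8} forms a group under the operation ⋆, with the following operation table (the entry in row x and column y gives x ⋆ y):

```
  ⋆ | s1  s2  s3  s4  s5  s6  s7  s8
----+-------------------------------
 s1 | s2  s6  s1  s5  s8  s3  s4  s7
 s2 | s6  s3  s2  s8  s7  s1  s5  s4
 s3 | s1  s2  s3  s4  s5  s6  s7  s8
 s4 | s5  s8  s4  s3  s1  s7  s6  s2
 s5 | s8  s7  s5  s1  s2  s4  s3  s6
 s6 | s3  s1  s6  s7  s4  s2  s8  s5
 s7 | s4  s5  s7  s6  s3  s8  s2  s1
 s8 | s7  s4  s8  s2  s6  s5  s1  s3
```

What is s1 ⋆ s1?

s2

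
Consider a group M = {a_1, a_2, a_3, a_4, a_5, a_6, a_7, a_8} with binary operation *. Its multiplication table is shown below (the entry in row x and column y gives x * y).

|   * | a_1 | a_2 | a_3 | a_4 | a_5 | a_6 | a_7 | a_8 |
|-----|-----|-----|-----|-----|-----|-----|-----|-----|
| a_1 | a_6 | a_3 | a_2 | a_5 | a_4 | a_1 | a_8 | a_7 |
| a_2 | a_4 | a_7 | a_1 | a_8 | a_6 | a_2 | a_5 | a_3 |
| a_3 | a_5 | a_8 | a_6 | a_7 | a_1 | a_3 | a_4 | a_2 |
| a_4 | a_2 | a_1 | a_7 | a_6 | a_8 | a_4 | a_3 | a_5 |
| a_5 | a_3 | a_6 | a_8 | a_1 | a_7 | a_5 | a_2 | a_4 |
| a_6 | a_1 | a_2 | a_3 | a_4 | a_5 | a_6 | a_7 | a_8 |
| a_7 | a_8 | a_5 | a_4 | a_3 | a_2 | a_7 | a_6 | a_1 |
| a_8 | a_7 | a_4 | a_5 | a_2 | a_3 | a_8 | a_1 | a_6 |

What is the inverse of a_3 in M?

First locate the identity: row a_6 matches the header, so a_6 is the identity.
Scan row a_3 for a_6: a_3 * a_3 = a_6. Hence a_3^(-1) = a_3.

a_3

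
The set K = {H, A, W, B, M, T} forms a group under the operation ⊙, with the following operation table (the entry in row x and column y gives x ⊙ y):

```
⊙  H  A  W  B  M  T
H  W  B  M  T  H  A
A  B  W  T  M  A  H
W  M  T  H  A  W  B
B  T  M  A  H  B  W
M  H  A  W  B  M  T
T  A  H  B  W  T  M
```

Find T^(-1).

First locate the identity: row M matches the header, so M is the identity.
Scan row T for M: T ⊙ T = M. Hence T^(-1) = T.

T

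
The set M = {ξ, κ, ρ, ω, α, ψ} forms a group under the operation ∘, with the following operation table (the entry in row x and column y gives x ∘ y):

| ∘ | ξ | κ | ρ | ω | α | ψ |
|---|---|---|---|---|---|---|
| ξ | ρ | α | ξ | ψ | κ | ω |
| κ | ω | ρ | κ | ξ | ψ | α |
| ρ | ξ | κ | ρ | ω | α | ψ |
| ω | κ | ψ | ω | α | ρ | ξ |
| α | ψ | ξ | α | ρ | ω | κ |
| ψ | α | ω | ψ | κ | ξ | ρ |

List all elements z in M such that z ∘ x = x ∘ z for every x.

An element z is central iff its row equals its column in the table.
For ξ: ξ ∘ α = κ ≠ ψ = α ∘ ξ, so ξ ∉ Z.
Checking each element this way leaves Z(M) = {ρ}.

{ρ}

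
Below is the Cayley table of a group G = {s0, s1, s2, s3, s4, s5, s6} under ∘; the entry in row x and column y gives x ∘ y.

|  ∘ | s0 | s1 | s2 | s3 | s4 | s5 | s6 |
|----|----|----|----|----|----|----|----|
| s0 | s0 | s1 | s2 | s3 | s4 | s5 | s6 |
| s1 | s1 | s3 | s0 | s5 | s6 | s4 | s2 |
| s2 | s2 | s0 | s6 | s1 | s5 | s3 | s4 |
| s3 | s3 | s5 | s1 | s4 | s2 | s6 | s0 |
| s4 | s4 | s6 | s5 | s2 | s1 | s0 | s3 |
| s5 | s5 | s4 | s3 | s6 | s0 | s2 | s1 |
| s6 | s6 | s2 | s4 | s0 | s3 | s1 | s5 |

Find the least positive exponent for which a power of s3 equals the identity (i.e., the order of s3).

7

The identity element is s0 (its row matches the header).
s3^1 = s3
s3^2 = s3 ∘ s3 = s4
s3^3 = s4 ∘ s3 = s2
s3^4 = s2 ∘ s3 = s1
s3^5 = s1 ∘ s3 = s5
s3^6 = s5 ∘ s3 = s6
s3^7 = s6 ∘ s3 = s0
The first power of s3 equal to the identity is s3^7, so ord(s3) = 7.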